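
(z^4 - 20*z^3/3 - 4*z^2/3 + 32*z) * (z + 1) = z^5 - 17*z^4/3 - 8*z^3 + 92*z^2/3 + 32*z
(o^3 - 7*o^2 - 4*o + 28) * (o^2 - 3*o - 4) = o^5 - 10*o^4 + 13*o^3 + 68*o^2 - 68*o - 112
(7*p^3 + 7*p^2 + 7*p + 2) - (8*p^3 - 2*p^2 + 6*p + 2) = -p^3 + 9*p^2 + p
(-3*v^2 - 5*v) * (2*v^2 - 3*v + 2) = -6*v^4 - v^3 + 9*v^2 - 10*v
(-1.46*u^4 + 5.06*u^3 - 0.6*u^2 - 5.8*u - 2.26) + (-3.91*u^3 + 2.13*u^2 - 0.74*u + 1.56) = -1.46*u^4 + 1.15*u^3 + 1.53*u^2 - 6.54*u - 0.7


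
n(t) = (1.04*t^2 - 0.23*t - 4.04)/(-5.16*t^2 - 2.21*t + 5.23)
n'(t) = (2.08*t - 0.23)/(-5.16*t^2 - 2.21*t + 5.23) + (10.32*t + 2.21)*(1.04*t^2 - 0.23*t - 4.04)/(-5.16*t^2 - 2.21*t + 5.23)^2 = (-3.4852*t^2 - 30.8144*t - 10.1313)/(26.6256*t^4 + 22.8072*t^3 - 49.0895*t^2 - 23.1166*t + 27.3529)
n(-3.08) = -0.18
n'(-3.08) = 0.04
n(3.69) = -0.13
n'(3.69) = -0.03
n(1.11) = 0.84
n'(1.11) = -3.79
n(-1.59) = 0.24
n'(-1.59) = 1.62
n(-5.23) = -0.21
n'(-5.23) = 0.00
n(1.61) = 0.15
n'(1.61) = -0.50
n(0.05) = -0.79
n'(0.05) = -0.45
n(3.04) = -0.10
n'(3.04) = -0.06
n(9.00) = -0.18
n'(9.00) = -0.00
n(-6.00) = -0.21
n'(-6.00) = 0.00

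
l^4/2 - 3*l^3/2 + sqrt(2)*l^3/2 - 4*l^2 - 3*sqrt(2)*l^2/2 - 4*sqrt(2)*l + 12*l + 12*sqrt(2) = (l/2 + sqrt(2))*(l - 3)*(l - 2*sqrt(2))*(l + sqrt(2))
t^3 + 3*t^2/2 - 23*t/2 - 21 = (t - 7/2)*(t + 2)*(t + 3)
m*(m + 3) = m^2 + 3*m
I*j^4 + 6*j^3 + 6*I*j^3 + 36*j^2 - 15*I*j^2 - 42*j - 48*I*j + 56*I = (j + 7)*(j - 4*I)*(j - 2*I)*(I*j - I)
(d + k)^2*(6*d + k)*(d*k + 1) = 6*d^4*k + 13*d^3*k^2 + 6*d^3 + 8*d^2*k^3 + 13*d^2*k + d*k^4 + 8*d*k^2 + k^3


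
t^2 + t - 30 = (t - 5)*(t + 6)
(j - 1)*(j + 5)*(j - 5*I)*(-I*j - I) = -I*j^4 - 5*j^3 - 5*I*j^3 - 25*j^2 + I*j^2 + 5*j + 5*I*j + 25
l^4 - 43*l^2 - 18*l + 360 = (l - 6)*(l - 3)*(l + 4)*(l + 5)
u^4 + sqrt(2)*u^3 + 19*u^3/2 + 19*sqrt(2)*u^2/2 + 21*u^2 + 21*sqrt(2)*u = u*(u + 7/2)*(u + 6)*(u + sqrt(2))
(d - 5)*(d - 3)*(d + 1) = d^3 - 7*d^2 + 7*d + 15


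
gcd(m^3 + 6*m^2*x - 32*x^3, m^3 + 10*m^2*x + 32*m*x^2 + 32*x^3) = m^2 + 8*m*x + 16*x^2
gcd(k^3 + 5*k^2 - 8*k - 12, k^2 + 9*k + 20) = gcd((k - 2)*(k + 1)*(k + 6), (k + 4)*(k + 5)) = 1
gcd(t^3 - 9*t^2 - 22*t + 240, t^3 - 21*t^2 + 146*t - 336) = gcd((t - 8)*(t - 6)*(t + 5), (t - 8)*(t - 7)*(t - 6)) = t^2 - 14*t + 48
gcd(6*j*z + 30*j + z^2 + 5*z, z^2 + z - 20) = z + 5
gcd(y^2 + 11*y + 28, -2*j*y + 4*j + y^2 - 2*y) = 1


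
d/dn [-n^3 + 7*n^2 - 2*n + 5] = -3*n^2 + 14*n - 2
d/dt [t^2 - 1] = 2*t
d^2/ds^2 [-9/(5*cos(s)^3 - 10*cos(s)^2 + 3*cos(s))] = 9*((-27*cos(s) + 80*cos(2*s) - 45*cos(3*s))*(5*cos(s)^2 - 10*cos(s) + 3)*cos(s)/4 - 2*(15*cos(s)^2 - 20*cos(s) + 3)^2*sin(s)^2)/((5*cos(s)^2 - 10*cos(s) + 3)^3*cos(s)^3)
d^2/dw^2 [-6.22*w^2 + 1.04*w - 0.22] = -12.4400000000000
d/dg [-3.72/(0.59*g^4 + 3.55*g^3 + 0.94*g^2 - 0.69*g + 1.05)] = (8.7792*g^3 + 39.618*g^2 + 6.9936*g - 2.5668)/(0.59*g^4 + 3.55*g^3 + 0.94*g^2 - 0.69*g + 1.05)^2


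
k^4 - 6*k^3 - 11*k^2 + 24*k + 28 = (k - 7)*(k - 2)*(k + 1)*(k + 2)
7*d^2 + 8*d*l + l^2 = (d + l)*(7*d + l)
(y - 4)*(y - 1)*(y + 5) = y^3 - 21*y + 20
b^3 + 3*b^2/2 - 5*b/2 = b*(b - 1)*(b + 5/2)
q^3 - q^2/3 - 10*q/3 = q*(q - 2)*(q + 5/3)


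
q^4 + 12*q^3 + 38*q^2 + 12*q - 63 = (q - 1)*(q + 3)^2*(q + 7)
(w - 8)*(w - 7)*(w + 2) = w^3 - 13*w^2 + 26*w + 112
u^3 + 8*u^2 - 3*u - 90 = (u - 3)*(u + 5)*(u + 6)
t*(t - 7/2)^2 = t^3 - 7*t^2 + 49*t/4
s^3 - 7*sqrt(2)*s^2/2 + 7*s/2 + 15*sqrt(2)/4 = (s - 5*sqrt(2)/2)*(s - 3*sqrt(2)/2)*(s + sqrt(2)/2)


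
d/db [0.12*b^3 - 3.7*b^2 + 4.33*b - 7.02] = 0.36*b^2 - 7.4*b + 4.33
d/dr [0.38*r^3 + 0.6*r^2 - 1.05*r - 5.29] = 1.14*r^2 + 1.2*r - 1.05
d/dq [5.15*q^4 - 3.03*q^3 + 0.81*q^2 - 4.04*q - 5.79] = 20.6*q^3 - 9.09*q^2 + 1.62*q - 4.04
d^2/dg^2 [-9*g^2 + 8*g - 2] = -18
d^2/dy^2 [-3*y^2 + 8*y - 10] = -6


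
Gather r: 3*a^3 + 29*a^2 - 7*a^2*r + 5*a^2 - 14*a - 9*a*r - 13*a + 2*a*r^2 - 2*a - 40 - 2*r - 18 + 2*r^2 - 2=3*a^3 + 34*a^2 - 29*a + r^2*(2*a + 2) + r*(-7*a^2 - 9*a - 2) - 60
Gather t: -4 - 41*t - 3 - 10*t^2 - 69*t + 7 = -10*t^2 - 110*t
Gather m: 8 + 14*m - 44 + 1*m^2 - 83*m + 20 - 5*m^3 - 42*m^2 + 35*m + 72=-5*m^3 - 41*m^2 - 34*m + 56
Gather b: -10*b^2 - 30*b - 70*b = -10*b^2 - 100*b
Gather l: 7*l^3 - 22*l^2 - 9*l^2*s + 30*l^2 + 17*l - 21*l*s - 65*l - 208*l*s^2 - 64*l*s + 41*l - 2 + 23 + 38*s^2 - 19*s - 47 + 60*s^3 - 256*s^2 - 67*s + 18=7*l^3 + l^2*(8 - 9*s) + l*(-208*s^2 - 85*s - 7) + 60*s^3 - 218*s^2 - 86*s - 8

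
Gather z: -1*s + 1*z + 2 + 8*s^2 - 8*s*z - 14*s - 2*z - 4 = 8*s^2 - 15*s + z*(-8*s - 1) - 2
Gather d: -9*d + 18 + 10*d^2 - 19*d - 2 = 10*d^2 - 28*d + 16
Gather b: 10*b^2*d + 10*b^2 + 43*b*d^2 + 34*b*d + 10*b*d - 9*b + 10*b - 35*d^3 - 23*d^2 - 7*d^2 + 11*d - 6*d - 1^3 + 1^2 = b^2*(10*d + 10) + b*(43*d^2 + 44*d + 1) - 35*d^3 - 30*d^2 + 5*d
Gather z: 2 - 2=0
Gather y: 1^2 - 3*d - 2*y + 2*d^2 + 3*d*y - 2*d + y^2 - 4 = 2*d^2 - 5*d + y^2 + y*(3*d - 2) - 3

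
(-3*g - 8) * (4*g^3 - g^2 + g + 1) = -12*g^4 - 29*g^3 + 5*g^2 - 11*g - 8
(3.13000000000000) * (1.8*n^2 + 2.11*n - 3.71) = 5.634*n^2 + 6.6043*n - 11.6123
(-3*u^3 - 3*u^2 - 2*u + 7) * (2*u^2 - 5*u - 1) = -6*u^5 + 9*u^4 + 14*u^3 + 27*u^2 - 33*u - 7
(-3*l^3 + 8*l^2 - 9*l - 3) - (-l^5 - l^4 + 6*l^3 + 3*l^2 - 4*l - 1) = l^5 + l^4 - 9*l^3 + 5*l^2 - 5*l - 2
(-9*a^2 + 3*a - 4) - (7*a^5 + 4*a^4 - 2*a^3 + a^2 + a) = -7*a^5 - 4*a^4 + 2*a^3 - 10*a^2 + 2*a - 4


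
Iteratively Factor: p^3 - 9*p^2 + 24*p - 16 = (p - 4)*(p^2 - 5*p + 4) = (p - 4)^2*(p - 1)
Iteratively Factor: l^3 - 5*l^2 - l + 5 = (l - 1)*(l^2 - 4*l - 5) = (l - 1)*(l + 1)*(l - 5)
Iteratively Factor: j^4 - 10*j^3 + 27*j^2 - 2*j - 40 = (j - 4)*(j^3 - 6*j^2 + 3*j + 10) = (j - 5)*(j - 4)*(j^2 - j - 2) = (j - 5)*(j - 4)*(j - 2)*(j + 1)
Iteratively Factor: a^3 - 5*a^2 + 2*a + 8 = (a - 4)*(a^2 - a - 2) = (a - 4)*(a - 2)*(a + 1)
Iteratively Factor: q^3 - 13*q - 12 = (q - 4)*(q^2 + 4*q + 3) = (q - 4)*(q + 3)*(q + 1)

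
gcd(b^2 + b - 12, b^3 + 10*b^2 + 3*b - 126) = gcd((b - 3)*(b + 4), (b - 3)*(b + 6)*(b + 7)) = b - 3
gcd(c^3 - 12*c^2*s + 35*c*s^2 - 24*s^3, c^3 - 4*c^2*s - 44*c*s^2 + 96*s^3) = -c + 8*s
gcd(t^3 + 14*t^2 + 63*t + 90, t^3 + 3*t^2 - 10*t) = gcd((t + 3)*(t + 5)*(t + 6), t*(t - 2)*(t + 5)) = t + 5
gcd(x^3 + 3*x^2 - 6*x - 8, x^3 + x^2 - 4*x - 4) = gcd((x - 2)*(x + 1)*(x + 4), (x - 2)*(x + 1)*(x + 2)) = x^2 - x - 2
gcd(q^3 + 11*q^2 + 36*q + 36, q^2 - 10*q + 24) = 1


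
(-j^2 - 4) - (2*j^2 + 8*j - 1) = -3*j^2 - 8*j - 3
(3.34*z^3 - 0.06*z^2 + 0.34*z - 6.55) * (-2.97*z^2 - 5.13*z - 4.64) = -9.9198*z^5 - 16.956*z^4 - 16.1996*z^3 + 17.9877*z^2 + 32.0239*z + 30.392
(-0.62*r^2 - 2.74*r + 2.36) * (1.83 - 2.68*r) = 1.6616*r^3 + 6.2086*r^2 - 11.339*r + 4.3188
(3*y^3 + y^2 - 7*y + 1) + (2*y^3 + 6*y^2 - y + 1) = 5*y^3 + 7*y^2 - 8*y + 2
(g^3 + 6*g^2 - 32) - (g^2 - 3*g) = g^3 + 5*g^2 + 3*g - 32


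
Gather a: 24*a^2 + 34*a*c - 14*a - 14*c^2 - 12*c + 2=24*a^2 + a*(34*c - 14) - 14*c^2 - 12*c + 2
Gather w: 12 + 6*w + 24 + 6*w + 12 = 12*w + 48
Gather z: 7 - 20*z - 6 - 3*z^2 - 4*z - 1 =-3*z^2 - 24*z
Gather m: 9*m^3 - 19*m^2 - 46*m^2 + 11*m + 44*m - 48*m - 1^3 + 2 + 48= 9*m^3 - 65*m^2 + 7*m + 49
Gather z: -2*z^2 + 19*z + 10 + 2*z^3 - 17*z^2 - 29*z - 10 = 2*z^3 - 19*z^2 - 10*z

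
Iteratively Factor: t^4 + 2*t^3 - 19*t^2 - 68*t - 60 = (t + 2)*(t^3 - 19*t - 30) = (t + 2)*(t + 3)*(t^2 - 3*t - 10) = (t + 2)^2*(t + 3)*(t - 5)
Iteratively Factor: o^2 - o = (o - 1)*(o)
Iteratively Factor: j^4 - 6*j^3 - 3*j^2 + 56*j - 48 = (j - 1)*(j^3 - 5*j^2 - 8*j + 48) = (j - 1)*(j + 3)*(j^2 - 8*j + 16) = (j - 4)*(j - 1)*(j + 3)*(j - 4)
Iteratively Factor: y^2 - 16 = (y + 4)*(y - 4)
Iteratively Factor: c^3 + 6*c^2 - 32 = (c + 4)*(c^2 + 2*c - 8) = (c - 2)*(c + 4)*(c + 4)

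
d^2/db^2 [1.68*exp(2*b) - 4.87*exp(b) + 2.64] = (6.72*exp(b) - 4.87)*exp(b)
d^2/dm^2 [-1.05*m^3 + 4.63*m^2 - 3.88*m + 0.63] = 9.26 - 6.3*m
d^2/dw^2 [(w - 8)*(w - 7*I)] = 2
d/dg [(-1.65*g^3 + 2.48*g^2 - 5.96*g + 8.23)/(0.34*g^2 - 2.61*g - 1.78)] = (-0.561*g^4 + 8.613*g^3 + 4.3646*g^2 - 14.4252*g + 32.0891)/(0.1156*g^4 - 1.7748*g^3 + 5.6017*g^2 + 9.2916*g + 3.1684)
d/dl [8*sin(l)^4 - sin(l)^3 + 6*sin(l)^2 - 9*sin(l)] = (32*sin(l)^3 - 3*sin(l)^2 + 12*sin(l) - 9)*cos(l)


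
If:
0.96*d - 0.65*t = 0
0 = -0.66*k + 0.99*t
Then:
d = 0.677083333333333*t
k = 1.5*t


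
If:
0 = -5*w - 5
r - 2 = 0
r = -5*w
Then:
No Solution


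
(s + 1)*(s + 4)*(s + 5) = s^3 + 10*s^2 + 29*s + 20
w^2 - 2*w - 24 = (w - 6)*(w + 4)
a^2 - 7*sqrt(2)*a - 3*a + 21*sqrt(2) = (a - 3)*(a - 7*sqrt(2))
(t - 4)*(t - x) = t^2 - t*x - 4*t + 4*x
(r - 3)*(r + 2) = r^2 - r - 6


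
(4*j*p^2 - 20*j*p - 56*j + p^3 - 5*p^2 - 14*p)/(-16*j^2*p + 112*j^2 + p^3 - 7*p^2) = (p + 2)/(-4*j + p)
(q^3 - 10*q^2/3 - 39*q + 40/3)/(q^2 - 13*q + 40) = (3*q^2 + 14*q - 5)/(3*(q - 5))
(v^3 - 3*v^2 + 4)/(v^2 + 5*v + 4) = (v^2 - 4*v + 4)/(v + 4)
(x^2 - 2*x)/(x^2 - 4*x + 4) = x/(x - 2)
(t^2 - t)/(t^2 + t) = (t - 1)/(t + 1)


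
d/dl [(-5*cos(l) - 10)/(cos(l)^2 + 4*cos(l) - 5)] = 5*(sin(l)^2 - 4*cos(l) - 14)*sin(l)/(cos(l)^2 + 4*cos(l) - 5)^2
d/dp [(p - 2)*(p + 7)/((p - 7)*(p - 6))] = 2*(-9*p^2 + 56*p + 14)/(p^4 - 26*p^3 + 253*p^2 - 1092*p + 1764)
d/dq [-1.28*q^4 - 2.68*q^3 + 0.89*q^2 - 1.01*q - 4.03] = -5.12*q^3 - 8.04*q^2 + 1.78*q - 1.01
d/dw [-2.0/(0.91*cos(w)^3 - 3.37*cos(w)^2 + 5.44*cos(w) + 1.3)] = (-5.46*cos(w)^2 + 13.48*cos(w) - 10.88)*sin(w)/(0.91*cos(w)^3 - 3.37*cos(w)^2 + 5.44*cos(w) + 1.3)^2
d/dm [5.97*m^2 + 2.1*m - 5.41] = 11.94*m + 2.1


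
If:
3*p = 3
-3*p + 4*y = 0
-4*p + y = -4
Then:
No Solution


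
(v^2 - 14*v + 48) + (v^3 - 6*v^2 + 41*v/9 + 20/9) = v^3 - 5*v^2 - 85*v/9 + 452/9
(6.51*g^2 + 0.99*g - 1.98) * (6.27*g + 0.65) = 40.8177*g^3 + 10.4388*g^2 - 11.7711*g - 1.287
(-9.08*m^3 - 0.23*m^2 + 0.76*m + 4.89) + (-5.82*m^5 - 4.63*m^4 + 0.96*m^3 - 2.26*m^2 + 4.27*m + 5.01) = -5.82*m^5 - 4.63*m^4 - 8.12*m^3 - 2.49*m^2 + 5.03*m + 9.9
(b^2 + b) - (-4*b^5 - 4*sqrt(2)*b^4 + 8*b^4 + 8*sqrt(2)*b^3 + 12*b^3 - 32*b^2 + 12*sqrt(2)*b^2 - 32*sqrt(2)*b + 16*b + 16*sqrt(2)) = 4*b^5 - 8*b^4 + 4*sqrt(2)*b^4 - 12*b^3 - 8*sqrt(2)*b^3 - 12*sqrt(2)*b^2 + 33*b^2 - 15*b + 32*sqrt(2)*b - 16*sqrt(2)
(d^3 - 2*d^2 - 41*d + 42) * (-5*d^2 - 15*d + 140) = -5*d^5 - 5*d^4 + 375*d^3 + 125*d^2 - 6370*d + 5880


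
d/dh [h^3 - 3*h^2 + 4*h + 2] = 3*h^2 - 6*h + 4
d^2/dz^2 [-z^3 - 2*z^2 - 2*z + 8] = -6*z - 4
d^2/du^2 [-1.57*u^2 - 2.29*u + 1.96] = -3.14000000000000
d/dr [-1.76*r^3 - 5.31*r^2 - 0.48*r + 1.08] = -5.28*r^2 - 10.62*r - 0.48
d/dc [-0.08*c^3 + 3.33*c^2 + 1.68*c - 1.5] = -0.24*c^2 + 6.66*c + 1.68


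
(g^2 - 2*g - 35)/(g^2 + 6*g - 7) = (g^2 - 2*g - 35)/(g^2 + 6*g - 7)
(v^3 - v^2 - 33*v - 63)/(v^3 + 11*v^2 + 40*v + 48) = (v^2 - 4*v - 21)/(v^2 + 8*v + 16)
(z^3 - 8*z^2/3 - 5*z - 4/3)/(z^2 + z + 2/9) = 3*(z^2 - 3*z - 4)/(3*z + 2)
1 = 1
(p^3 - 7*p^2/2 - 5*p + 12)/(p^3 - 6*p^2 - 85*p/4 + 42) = 2*(p^2 - 2*p - 8)/(2*p^2 - 9*p - 56)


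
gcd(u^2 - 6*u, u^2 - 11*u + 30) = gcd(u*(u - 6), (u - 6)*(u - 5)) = u - 6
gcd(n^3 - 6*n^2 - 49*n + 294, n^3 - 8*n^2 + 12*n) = n - 6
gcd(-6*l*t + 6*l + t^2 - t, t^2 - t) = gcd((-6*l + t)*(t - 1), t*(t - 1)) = t - 1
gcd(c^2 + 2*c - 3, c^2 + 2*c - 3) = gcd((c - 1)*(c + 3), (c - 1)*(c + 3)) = c^2 + 2*c - 3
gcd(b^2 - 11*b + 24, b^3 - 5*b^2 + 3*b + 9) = b - 3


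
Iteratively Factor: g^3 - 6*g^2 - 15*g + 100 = (g - 5)*(g^2 - g - 20) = (g - 5)^2*(g + 4)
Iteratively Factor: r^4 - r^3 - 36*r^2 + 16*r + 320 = (r + 4)*(r^3 - 5*r^2 - 16*r + 80) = (r - 4)*(r + 4)*(r^2 - r - 20) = (r - 4)*(r + 4)^2*(r - 5)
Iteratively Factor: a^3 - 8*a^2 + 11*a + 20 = (a - 5)*(a^2 - 3*a - 4) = (a - 5)*(a + 1)*(a - 4)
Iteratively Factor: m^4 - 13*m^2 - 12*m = (m - 4)*(m^3 + 4*m^2 + 3*m) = (m - 4)*(m + 1)*(m^2 + 3*m) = (m - 4)*(m + 1)*(m + 3)*(m)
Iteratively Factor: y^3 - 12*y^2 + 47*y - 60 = (y - 3)*(y^2 - 9*y + 20) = (y - 5)*(y - 3)*(y - 4)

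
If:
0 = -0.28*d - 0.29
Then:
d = -1.04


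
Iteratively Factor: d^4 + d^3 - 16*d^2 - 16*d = (d + 1)*(d^3 - 16*d) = (d - 4)*(d + 1)*(d^2 + 4*d) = d*(d - 4)*(d + 1)*(d + 4)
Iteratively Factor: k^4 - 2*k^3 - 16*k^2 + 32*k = (k - 4)*(k^3 + 2*k^2 - 8*k) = k*(k - 4)*(k^2 + 2*k - 8) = k*(k - 4)*(k - 2)*(k + 4)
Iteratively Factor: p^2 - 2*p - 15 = (p - 5)*(p + 3)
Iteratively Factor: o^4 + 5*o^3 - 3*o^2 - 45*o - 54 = (o + 2)*(o^3 + 3*o^2 - 9*o - 27) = (o + 2)*(o + 3)*(o^2 - 9) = (o + 2)*(o + 3)^2*(o - 3)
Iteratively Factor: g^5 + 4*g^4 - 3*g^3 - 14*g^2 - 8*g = (g + 1)*(g^4 + 3*g^3 - 6*g^2 - 8*g) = (g + 1)*(g + 4)*(g^3 - g^2 - 2*g) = g*(g + 1)*(g + 4)*(g^2 - g - 2) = g*(g + 1)^2*(g + 4)*(g - 2)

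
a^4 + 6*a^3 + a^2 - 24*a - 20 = (a - 2)*(a + 1)*(a + 2)*(a + 5)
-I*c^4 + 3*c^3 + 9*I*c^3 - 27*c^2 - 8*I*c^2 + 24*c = c*(c - 8)*(c + 3*I)*(-I*c + I)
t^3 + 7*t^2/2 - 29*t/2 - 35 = (t - 7/2)*(t + 2)*(t + 5)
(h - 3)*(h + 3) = h^2 - 9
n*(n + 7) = n^2 + 7*n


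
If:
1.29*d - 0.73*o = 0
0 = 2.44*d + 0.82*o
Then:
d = 0.00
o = 0.00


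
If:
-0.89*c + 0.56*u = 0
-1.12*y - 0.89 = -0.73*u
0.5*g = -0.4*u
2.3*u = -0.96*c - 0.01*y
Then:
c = 0.00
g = -0.00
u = 0.00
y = -0.79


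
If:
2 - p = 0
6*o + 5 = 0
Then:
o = -5/6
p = 2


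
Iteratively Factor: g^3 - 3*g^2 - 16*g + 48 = (g - 4)*(g^2 + g - 12) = (g - 4)*(g - 3)*(g + 4)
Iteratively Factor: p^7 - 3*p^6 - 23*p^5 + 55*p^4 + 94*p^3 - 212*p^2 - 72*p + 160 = (p - 2)*(p^6 - p^5 - 25*p^4 + 5*p^3 + 104*p^2 - 4*p - 80) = (p - 2)*(p - 1)*(p^5 - 25*p^3 - 20*p^2 + 84*p + 80) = (p - 2)*(p - 1)*(p + 1)*(p^4 - p^3 - 24*p^2 + 4*p + 80) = (p - 2)*(p - 1)*(p + 1)*(p + 2)*(p^3 - 3*p^2 - 18*p + 40) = (p - 5)*(p - 2)*(p - 1)*(p + 1)*(p + 2)*(p^2 + 2*p - 8) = (p - 5)*(p - 2)*(p - 1)*(p + 1)*(p + 2)*(p + 4)*(p - 2)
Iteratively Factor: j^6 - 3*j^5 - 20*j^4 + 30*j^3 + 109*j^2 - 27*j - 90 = (j - 1)*(j^5 - 2*j^4 - 22*j^3 + 8*j^2 + 117*j + 90) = (j - 3)*(j - 1)*(j^4 + j^3 - 19*j^2 - 49*j - 30) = (j - 3)*(j - 1)*(j + 1)*(j^3 - 19*j - 30) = (j - 3)*(j - 1)*(j + 1)*(j + 3)*(j^2 - 3*j - 10) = (j - 3)*(j - 1)*(j + 1)*(j + 2)*(j + 3)*(j - 5)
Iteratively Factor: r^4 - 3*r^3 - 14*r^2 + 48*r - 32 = (r - 2)*(r^3 - r^2 - 16*r + 16) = (r - 4)*(r - 2)*(r^2 + 3*r - 4) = (r - 4)*(r - 2)*(r - 1)*(r + 4)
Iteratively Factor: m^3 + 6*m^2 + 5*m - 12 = (m - 1)*(m^2 + 7*m + 12) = (m - 1)*(m + 3)*(m + 4)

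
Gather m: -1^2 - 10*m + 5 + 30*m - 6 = 20*m - 2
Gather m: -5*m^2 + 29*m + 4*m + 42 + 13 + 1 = -5*m^2 + 33*m + 56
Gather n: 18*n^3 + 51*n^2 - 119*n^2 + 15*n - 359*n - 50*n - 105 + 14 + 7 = 18*n^3 - 68*n^2 - 394*n - 84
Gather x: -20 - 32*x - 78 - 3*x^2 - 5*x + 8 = -3*x^2 - 37*x - 90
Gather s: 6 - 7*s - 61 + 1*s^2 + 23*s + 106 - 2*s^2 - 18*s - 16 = -s^2 - 2*s + 35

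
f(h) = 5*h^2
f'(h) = 10*h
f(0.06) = 0.02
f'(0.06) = 0.60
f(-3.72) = 69.19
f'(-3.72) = -37.20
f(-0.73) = 2.66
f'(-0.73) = -7.30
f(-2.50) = 31.25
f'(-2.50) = -25.00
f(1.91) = 18.24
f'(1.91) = 19.10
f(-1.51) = 11.40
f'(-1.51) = -15.10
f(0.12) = 0.07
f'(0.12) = 1.20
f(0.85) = 3.61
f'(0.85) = 8.50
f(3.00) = 45.00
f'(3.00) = 30.00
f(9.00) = 405.00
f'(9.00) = 90.00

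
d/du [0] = 0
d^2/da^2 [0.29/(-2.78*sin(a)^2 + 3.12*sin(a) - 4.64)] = (8.96494399999999*sin(a)^4 - 7.54603199999999*sin(a)^3 - 25.587512*sin(a)^2 + 19.290336*sin(a) + 1.835584)/(2.78*sin(a)^2 - 3.12*sin(a) + 4.64)^3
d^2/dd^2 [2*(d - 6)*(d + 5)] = 4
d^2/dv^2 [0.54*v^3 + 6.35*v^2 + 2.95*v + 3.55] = 3.24*v + 12.7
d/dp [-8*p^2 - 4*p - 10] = -16*p - 4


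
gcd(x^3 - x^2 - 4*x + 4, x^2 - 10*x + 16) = x - 2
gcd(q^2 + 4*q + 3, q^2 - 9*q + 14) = 1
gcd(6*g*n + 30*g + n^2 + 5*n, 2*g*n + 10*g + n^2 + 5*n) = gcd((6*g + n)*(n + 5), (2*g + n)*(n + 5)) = n + 5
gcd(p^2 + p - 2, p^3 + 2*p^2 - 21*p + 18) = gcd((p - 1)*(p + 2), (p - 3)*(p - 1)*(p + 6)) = p - 1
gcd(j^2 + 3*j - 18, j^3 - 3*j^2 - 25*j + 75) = j - 3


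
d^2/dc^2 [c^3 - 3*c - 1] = 6*c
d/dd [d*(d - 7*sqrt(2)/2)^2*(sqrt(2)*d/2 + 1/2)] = 2*sqrt(2)*d^3 - 39*d^2/2 + 35*sqrt(2)*d/2 + 49/4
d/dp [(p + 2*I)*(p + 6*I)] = 2*p + 8*I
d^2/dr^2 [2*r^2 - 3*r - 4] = 4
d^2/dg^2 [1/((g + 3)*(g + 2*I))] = 2*((g + 3)^2 + (g + 3)*(g + 2*I) + (g + 2*I)^2)/((g + 3)^3*(g + 2*I)^3)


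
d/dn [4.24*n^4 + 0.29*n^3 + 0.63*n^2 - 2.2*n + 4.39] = 16.96*n^3 + 0.87*n^2 + 1.26*n - 2.2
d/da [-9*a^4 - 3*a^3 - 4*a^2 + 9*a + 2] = -36*a^3 - 9*a^2 - 8*a + 9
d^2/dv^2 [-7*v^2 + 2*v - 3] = -14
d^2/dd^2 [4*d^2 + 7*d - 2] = 8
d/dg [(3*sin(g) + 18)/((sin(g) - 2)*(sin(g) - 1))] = 3*(-12*sin(g) + cos(g)^2 + 19)*cos(g)/((sin(g) - 2)^2*(sin(g) - 1)^2)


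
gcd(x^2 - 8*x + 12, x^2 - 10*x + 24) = x - 6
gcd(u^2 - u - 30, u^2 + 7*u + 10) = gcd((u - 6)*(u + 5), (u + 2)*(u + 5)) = u + 5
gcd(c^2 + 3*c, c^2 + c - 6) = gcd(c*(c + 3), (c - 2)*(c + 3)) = c + 3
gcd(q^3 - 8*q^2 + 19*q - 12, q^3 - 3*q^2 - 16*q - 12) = 1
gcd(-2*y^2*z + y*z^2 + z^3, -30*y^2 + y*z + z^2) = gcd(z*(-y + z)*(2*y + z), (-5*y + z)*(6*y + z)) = 1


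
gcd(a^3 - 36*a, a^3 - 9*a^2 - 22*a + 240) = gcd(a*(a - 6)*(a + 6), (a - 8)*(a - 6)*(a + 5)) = a - 6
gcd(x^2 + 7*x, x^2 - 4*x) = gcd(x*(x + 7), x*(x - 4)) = x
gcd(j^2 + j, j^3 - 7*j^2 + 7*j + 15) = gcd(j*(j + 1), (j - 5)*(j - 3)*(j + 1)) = j + 1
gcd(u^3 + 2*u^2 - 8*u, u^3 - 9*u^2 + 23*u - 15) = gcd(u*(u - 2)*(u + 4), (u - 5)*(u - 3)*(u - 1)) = 1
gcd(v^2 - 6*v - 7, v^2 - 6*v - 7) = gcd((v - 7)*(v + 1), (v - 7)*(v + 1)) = v^2 - 6*v - 7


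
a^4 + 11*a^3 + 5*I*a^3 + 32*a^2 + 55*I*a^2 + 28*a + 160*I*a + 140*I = (a + 2)^2*(a + 7)*(a + 5*I)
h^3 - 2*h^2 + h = h*(h - 1)^2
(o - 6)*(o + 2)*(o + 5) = o^3 + o^2 - 32*o - 60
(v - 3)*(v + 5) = v^2 + 2*v - 15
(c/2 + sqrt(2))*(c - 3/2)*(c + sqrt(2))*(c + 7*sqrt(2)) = c^4/2 - 3*c^3/4 + 5*sqrt(2)*c^3 - 15*sqrt(2)*c^2/2 + 23*c^2 - 69*c/2 + 14*sqrt(2)*c - 21*sqrt(2)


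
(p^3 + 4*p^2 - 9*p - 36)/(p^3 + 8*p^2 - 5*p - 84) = (p + 3)/(p + 7)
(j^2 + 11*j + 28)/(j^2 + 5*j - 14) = (j + 4)/(j - 2)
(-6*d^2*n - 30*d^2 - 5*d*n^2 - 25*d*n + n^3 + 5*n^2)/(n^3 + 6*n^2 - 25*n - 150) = (-6*d^2 - 5*d*n + n^2)/(n^2 + n - 30)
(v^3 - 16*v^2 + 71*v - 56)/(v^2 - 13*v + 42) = (v^2 - 9*v + 8)/(v - 6)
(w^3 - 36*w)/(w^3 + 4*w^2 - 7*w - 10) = w*(w^2 - 36)/(w^3 + 4*w^2 - 7*w - 10)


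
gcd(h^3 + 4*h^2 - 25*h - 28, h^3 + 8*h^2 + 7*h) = h^2 + 8*h + 7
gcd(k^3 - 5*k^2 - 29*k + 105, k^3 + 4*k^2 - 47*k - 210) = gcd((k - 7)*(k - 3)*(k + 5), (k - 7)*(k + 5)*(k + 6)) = k^2 - 2*k - 35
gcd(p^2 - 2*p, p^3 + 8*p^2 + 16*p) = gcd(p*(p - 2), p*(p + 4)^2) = p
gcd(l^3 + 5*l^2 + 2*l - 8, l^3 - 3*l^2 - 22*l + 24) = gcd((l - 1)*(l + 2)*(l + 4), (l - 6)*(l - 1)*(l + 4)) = l^2 + 3*l - 4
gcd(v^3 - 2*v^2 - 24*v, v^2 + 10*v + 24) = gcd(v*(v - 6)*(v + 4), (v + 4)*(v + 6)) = v + 4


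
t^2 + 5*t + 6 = (t + 2)*(t + 3)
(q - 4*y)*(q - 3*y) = q^2 - 7*q*y + 12*y^2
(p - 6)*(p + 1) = p^2 - 5*p - 6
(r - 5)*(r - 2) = r^2 - 7*r + 10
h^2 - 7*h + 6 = (h - 6)*(h - 1)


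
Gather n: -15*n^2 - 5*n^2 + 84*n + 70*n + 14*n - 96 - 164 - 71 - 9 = -20*n^2 + 168*n - 340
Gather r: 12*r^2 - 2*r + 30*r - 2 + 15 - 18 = 12*r^2 + 28*r - 5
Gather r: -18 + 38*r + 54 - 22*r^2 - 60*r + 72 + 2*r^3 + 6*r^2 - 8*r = 2*r^3 - 16*r^2 - 30*r + 108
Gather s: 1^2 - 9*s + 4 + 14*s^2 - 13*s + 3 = 14*s^2 - 22*s + 8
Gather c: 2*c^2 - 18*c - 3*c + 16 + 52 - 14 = 2*c^2 - 21*c + 54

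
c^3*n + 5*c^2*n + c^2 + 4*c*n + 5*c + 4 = (c + 1)*(c + 4)*(c*n + 1)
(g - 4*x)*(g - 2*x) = g^2 - 6*g*x + 8*x^2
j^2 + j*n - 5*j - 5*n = (j - 5)*(j + n)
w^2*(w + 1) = w^3 + w^2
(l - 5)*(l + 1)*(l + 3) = l^3 - l^2 - 17*l - 15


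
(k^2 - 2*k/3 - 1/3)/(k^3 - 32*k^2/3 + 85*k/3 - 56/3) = (3*k + 1)/(3*k^2 - 29*k + 56)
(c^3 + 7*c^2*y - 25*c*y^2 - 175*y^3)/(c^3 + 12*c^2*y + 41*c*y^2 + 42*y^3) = (c^2 - 25*y^2)/(c^2 + 5*c*y + 6*y^2)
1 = 1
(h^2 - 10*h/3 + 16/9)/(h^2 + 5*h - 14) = (9*h^2 - 30*h + 16)/(9*(h^2 + 5*h - 14))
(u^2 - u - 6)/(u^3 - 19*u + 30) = (u + 2)/(u^2 + 3*u - 10)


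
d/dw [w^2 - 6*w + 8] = 2*w - 6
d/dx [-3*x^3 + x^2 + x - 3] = -9*x^2 + 2*x + 1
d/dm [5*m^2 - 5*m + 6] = 10*m - 5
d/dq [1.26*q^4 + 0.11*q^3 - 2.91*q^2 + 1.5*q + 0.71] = 5.04*q^3 + 0.33*q^2 - 5.82*q + 1.5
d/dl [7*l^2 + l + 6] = 14*l + 1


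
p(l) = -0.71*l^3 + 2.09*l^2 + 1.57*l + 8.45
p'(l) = -2.13*l^2 + 4.18*l + 1.57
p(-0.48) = 8.26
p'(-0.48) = -0.93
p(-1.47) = 12.91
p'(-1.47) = -9.18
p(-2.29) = 24.34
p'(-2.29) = -19.17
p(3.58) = 8.28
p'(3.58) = -10.76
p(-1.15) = 10.49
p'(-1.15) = -6.05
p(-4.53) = 110.23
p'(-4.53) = -61.07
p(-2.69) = 33.17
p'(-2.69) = -25.09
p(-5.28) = 162.94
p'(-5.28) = -79.88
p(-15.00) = 2851.40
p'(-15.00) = -540.38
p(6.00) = -60.25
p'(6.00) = -50.03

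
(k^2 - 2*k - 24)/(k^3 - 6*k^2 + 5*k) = (k^2 - 2*k - 24)/(k*(k^2 - 6*k + 5))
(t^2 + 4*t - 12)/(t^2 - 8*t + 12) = (t + 6)/(t - 6)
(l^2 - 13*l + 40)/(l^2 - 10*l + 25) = (l - 8)/(l - 5)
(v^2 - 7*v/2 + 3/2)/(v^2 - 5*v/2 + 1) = (v - 3)/(v - 2)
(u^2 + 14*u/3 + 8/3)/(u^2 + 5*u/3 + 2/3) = (u + 4)/(u + 1)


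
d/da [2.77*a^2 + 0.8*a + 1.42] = 5.54*a + 0.8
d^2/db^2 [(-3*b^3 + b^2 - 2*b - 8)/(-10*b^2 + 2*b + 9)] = 2*(462*b^3 + 2292*b^2 + 789*b + 635)/(1000*b^6 - 600*b^5 - 2580*b^4 + 1072*b^3 + 2322*b^2 - 486*b - 729)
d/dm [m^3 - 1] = 3*m^2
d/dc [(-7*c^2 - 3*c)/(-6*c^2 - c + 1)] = (-11*c^2 - 14*c - 3)/(36*c^4 + 12*c^3 - 11*c^2 - 2*c + 1)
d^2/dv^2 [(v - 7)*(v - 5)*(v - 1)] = 6*v - 26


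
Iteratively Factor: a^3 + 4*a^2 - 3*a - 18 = (a + 3)*(a^2 + a - 6) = (a - 2)*(a + 3)*(a + 3)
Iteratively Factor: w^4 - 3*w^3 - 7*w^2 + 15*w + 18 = (w - 3)*(w^3 - 7*w - 6) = (w - 3)^2*(w^2 + 3*w + 2) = (w - 3)^2*(w + 2)*(w + 1)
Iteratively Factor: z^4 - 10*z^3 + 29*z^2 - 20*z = (z - 1)*(z^3 - 9*z^2 + 20*z) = (z - 4)*(z - 1)*(z^2 - 5*z) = (z - 5)*(z - 4)*(z - 1)*(z)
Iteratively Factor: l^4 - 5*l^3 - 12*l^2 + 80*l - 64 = (l + 4)*(l^3 - 9*l^2 + 24*l - 16) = (l - 4)*(l + 4)*(l^2 - 5*l + 4) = (l - 4)*(l - 1)*(l + 4)*(l - 4)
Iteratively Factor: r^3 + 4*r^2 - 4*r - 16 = (r - 2)*(r^2 + 6*r + 8) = (r - 2)*(r + 4)*(r + 2)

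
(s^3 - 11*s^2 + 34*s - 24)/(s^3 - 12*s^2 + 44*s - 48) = (s - 1)/(s - 2)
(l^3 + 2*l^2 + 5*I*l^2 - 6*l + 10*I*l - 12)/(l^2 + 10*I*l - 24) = (l^3 + l^2*(2 + 5*I) + l*(-6 + 10*I) - 12)/(l^2 + 10*I*l - 24)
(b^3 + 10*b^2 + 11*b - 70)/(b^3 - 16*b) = (b^3 + 10*b^2 + 11*b - 70)/(b*(b^2 - 16))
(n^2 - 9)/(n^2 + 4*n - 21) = (n + 3)/(n + 7)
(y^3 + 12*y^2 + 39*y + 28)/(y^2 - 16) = (y^2 + 8*y + 7)/(y - 4)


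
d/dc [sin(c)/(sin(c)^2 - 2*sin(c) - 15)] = (cos(c)^2 - 16)*cos(c)/((sin(c) - 5)^2*(sin(c) + 3)^2)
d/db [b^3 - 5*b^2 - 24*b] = 3*b^2 - 10*b - 24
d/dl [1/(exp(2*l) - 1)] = -1/(2*sinh(l)^2)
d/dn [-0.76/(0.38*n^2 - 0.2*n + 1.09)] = (0.5776*n - 0.152)/(0.38*n^2 - 0.2*n + 1.09)^2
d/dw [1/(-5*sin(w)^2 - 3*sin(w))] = (10*sin(w) + 3)*cos(w)/((5*sin(w) + 3)^2*sin(w)^2)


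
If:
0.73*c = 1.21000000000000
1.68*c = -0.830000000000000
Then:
No Solution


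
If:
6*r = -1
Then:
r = -1/6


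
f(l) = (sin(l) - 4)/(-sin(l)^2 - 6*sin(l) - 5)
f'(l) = (2*sin(l)*cos(l) + 6*cos(l))*(sin(l) - 4)/(-sin(l)^2 - 6*sin(l) - 5)^2 + cos(l)/(-sin(l)^2 - 6*sin(l) - 5)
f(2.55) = 0.40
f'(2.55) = 0.37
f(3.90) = 3.48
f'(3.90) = 9.22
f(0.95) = 0.30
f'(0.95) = -0.18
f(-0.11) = 0.94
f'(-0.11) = -1.47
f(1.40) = 0.25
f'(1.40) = -0.04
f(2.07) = 0.28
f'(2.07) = 0.14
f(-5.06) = 0.27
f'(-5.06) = -0.09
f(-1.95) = 17.04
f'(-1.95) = 91.64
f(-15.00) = 3.06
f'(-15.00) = 7.67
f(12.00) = 2.19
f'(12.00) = -4.82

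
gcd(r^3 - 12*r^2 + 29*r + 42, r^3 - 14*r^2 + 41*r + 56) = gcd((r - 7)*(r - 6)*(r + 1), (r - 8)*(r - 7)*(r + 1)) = r^2 - 6*r - 7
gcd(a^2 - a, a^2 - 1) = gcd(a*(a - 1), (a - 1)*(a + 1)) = a - 1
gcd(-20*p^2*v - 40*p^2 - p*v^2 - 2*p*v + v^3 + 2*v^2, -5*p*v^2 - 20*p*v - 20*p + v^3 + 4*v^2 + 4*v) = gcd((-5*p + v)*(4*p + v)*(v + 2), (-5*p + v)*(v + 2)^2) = 5*p*v + 10*p - v^2 - 2*v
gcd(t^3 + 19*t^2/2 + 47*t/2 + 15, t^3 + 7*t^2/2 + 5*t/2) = t^2 + 7*t/2 + 5/2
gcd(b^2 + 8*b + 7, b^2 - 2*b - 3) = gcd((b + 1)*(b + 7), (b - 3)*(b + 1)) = b + 1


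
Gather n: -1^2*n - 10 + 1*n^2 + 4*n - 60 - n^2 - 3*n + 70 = 0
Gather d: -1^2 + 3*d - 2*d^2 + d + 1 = -2*d^2 + 4*d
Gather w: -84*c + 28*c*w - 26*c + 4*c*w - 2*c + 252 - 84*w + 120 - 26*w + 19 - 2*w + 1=-112*c + w*(32*c - 112) + 392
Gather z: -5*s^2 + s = -5*s^2 + s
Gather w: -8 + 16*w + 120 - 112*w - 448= -96*w - 336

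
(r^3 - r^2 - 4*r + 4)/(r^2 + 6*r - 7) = (r^2 - 4)/(r + 7)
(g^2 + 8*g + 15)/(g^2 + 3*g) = (g + 5)/g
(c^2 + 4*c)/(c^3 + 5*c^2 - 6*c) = (c + 4)/(c^2 + 5*c - 6)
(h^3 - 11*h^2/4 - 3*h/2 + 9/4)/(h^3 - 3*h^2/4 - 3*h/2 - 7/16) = 4*(-4*h^3 + 11*h^2 + 6*h - 9)/(-16*h^3 + 12*h^2 + 24*h + 7)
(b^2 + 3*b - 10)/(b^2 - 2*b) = (b + 5)/b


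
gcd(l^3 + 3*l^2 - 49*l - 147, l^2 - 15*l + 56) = l - 7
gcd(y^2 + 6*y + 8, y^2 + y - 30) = 1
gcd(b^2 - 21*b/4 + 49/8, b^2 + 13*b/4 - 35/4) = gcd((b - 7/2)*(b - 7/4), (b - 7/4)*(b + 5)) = b - 7/4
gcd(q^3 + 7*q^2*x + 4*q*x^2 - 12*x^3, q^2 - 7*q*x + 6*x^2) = -q + x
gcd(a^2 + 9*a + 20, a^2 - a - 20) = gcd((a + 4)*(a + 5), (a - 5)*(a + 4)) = a + 4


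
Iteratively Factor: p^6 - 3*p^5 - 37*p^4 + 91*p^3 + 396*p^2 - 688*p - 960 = (p - 3)*(p^5 - 37*p^3 - 20*p^2 + 336*p + 320) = (p - 3)*(p + 1)*(p^4 - p^3 - 36*p^2 + 16*p + 320) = (p - 3)*(p + 1)*(p + 4)*(p^3 - 5*p^2 - 16*p + 80) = (p - 5)*(p - 3)*(p + 1)*(p + 4)*(p^2 - 16) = (p - 5)*(p - 3)*(p + 1)*(p + 4)^2*(p - 4)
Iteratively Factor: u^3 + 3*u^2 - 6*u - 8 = (u + 4)*(u^2 - u - 2) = (u + 1)*(u + 4)*(u - 2)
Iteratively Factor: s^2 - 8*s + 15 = (s - 5)*(s - 3)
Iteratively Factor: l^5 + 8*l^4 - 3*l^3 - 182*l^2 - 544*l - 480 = (l + 4)*(l^4 + 4*l^3 - 19*l^2 - 106*l - 120) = (l - 5)*(l + 4)*(l^3 + 9*l^2 + 26*l + 24) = (l - 5)*(l + 4)^2*(l^2 + 5*l + 6) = (l - 5)*(l + 3)*(l + 4)^2*(l + 2)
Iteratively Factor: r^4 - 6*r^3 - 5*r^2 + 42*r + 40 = (r + 1)*(r^3 - 7*r^2 + 2*r + 40) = (r - 5)*(r + 1)*(r^2 - 2*r - 8) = (r - 5)*(r + 1)*(r + 2)*(r - 4)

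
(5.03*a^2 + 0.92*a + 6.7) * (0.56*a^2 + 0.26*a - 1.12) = 2.8168*a^4 + 1.823*a^3 - 1.6424*a^2 + 0.7116*a - 7.504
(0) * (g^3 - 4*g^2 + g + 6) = 0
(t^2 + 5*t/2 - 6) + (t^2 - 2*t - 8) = 2*t^2 + t/2 - 14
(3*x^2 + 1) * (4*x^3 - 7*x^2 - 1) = 12*x^5 - 21*x^4 + 4*x^3 - 10*x^2 - 1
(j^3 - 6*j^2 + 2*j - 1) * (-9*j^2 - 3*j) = -9*j^5 + 51*j^4 + 3*j^2 + 3*j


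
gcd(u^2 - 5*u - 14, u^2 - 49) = u - 7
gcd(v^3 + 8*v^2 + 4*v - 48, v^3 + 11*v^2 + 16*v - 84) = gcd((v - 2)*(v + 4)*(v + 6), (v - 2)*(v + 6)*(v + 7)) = v^2 + 4*v - 12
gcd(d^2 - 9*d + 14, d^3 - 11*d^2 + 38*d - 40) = d - 2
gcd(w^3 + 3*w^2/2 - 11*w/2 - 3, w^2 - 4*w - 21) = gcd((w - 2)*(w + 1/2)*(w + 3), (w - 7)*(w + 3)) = w + 3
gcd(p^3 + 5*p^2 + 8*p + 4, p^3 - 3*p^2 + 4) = p + 1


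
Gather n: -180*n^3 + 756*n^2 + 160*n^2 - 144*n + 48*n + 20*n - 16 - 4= -180*n^3 + 916*n^2 - 76*n - 20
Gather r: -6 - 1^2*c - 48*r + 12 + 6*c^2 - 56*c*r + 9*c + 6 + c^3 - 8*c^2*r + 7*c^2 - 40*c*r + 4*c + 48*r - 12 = c^3 + 13*c^2 + 12*c + r*(-8*c^2 - 96*c)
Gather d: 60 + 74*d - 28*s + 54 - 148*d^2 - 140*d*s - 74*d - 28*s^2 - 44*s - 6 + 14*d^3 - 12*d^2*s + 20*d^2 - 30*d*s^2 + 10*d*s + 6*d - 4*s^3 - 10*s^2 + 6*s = 14*d^3 + d^2*(-12*s - 128) + d*(-30*s^2 - 130*s + 6) - 4*s^3 - 38*s^2 - 66*s + 108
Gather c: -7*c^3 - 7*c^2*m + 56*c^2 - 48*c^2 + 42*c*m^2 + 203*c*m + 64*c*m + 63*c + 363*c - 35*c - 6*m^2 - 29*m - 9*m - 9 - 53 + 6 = -7*c^3 + c^2*(8 - 7*m) + c*(42*m^2 + 267*m + 391) - 6*m^2 - 38*m - 56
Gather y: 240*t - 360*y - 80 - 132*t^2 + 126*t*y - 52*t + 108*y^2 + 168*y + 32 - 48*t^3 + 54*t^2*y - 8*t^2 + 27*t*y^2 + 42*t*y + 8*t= -48*t^3 - 140*t^2 + 196*t + y^2*(27*t + 108) + y*(54*t^2 + 168*t - 192) - 48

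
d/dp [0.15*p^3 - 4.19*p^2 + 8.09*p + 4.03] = 0.45*p^2 - 8.38*p + 8.09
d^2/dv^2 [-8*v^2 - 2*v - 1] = -16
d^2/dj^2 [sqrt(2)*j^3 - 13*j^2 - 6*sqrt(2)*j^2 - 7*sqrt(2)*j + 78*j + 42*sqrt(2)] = 6*sqrt(2)*j - 26 - 12*sqrt(2)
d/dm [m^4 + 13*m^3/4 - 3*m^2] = m*(16*m^2 + 39*m - 24)/4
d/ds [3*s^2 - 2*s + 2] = 6*s - 2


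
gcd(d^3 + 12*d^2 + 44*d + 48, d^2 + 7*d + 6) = d + 6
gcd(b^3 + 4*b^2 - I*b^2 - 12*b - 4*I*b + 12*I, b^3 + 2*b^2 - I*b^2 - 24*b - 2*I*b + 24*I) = b^2 + b*(6 - I) - 6*I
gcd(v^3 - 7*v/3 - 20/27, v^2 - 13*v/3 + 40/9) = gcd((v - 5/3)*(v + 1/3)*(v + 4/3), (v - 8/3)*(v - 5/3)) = v - 5/3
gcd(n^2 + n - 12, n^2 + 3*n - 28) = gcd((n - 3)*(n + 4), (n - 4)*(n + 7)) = 1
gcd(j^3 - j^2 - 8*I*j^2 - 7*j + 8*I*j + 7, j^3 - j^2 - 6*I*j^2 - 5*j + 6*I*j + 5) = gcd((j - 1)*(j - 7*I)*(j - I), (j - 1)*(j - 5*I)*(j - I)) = j^2 + j*(-1 - I) + I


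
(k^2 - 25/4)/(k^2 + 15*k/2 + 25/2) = (k - 5/2)/(k + 5)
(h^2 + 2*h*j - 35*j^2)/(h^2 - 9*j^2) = (h^2 + 2*h*j - 35*j^2)/(h^2 - 9*j^2)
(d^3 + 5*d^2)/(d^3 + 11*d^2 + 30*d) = d/(d + 6)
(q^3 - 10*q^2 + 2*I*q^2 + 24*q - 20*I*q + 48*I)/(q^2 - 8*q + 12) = (q^2 + 2*q*(-2 + I) - 8*I)/(q - 2)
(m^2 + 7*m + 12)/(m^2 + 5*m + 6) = (m + 4)/(m + 2)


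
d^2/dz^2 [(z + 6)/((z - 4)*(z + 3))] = 2*(z^3 + 18*z^2 + 18*z + 66)/(z^6 - 3*z^5 - 33*z^4 + 71*z^3 + 396*z^2 - 432*z - 1728)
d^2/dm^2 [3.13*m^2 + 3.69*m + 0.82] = 6.26000000000000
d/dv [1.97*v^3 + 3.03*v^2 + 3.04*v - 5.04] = 5.91*v^2 + 6.06*v + 3.04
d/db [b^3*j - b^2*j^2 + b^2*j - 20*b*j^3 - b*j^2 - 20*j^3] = j*(3*b^2 - 2*b*j + 2*b - 20*j^2 - j)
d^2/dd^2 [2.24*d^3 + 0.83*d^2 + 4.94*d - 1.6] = 13.44*d + 1.66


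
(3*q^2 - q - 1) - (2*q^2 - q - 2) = q^2 + 1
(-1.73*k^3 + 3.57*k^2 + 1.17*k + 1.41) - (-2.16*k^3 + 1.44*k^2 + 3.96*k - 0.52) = 0.43*k^3 + 2.13*k^2 - 2.79*k + 1.93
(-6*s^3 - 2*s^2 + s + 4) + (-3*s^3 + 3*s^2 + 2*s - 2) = -9*s^3 + s^2 + 3*s + 2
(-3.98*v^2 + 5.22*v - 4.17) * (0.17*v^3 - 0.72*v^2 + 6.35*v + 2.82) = -0.6766*v^5 + 3.753*v^4 - 29.7403*v^3 + 24.9258*v^2 - 11.7591*v - 11.7594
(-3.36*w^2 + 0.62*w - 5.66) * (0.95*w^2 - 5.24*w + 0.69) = -3.192*w^4 + 18.1954*w^3 - 10.9442*w^2 + 30.0862*w - 3.9054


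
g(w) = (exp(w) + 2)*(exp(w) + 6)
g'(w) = (exp(w) + 2)*exp(w) + (exp(w) + 6)*exp(w)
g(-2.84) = 12.47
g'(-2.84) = 0.47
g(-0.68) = 16.31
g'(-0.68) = 4.57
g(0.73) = 32.91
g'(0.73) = 25.21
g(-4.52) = 12.09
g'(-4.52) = 0.09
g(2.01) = 127.41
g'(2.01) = 171.11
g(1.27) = 53.17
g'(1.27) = 53.85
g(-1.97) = 13.14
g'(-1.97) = 1.15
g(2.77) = 394.35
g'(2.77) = 637.03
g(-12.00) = 12.00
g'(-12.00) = 0.00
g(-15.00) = 12.00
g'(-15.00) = 0.00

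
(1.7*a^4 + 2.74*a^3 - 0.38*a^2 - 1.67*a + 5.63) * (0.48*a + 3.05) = 0.816*a^5 + 6.5002*a^4 + 8.1746*a^3 - 1.9606*a^2 - 2.3911*a + 17.1715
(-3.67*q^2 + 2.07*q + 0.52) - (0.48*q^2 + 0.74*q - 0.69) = -4.15*q^2 + 1.33*q + 1.21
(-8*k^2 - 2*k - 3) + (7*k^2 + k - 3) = -k^2 - k - 6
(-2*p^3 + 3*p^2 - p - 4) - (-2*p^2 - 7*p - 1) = -2*p^3 + 5*p^2 + 6*p - 3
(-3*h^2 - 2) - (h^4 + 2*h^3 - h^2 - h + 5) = -h^4 - 2*h^3 - 2*h^2 + h - 7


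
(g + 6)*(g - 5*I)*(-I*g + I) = -I*g^3 - 5*g^2 - 5*I*g^2 - 25*g + 6*I*g + 30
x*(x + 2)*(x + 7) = x^3 + 9*x^2 + 14*x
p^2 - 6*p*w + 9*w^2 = (p - 3*w)^2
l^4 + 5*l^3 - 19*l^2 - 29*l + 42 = (l - 3)*(l - 1)*(l + 2)*(l + 7)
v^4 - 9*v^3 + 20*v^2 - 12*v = v*(v - 6)*(v - 2)*(v - 1)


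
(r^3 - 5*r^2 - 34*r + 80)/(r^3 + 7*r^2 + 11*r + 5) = (r^2 - 10*r + 16)/(r^2 + 2*r + 1)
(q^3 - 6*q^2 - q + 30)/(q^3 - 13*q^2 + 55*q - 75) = (q + 2)/(q - 5)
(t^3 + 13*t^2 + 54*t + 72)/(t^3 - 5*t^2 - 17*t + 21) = (t^2 + 10*t + 24)/(t^2 - 8*t + 7)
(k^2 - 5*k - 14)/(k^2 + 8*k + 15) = (k^2 - 5*k - 14)/(k^2 + 8*k + 15)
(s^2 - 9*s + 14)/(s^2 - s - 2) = (s - 7)/(s + 1)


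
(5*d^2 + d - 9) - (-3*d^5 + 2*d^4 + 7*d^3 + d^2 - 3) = 3*d^5 - 2*d^4 - 7*d^3 + 4*d^2 + d - 6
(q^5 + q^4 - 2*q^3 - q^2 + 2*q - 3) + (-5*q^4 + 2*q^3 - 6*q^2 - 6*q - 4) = q^5 - 4*q^4 - 7*q^2 - 4*q - 7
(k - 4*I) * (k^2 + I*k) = k^3 - 3*I*k^2 + 4*k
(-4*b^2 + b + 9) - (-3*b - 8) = -4*b^2 + 4*b + 17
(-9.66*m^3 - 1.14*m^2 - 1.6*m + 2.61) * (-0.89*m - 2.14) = 8.5974*m^4 + 21.687*m^3 + 3.8636*m^2 + 1.1011*m - 5.5854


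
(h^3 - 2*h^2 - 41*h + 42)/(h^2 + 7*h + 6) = (h^2 - 8*h + 7)/(h + 1)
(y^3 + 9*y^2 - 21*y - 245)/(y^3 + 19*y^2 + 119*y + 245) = (y - 5)/(y + 5)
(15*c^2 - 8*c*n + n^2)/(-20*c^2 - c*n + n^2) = (-3*c + n)/(4*c + n)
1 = 1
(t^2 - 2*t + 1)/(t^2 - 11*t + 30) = (t^2 - 2*t + 1)/(t^2 - 11*t + 30)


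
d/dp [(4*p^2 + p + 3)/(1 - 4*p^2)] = (4*p^2 + 32*p + 1)/(16*p^4 - 8*p^2 + 1)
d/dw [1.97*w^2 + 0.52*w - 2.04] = 3.94*w + 0.52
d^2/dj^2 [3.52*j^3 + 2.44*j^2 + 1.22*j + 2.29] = 21.12*j + 4.88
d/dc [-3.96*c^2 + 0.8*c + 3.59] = 0.8 - 7.92*c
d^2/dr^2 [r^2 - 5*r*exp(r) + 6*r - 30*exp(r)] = -5*r*exp(r) - 40*exp(r) + 2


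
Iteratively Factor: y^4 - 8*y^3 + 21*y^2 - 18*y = (y - 3)*(y^3 - 5*y^2 + 6*y) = (y - 3)*(y - 2)*(y^2 - 3*y) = y*(y - 3)*(y - 2)*(y - 3)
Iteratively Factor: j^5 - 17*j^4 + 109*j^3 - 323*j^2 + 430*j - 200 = (j - 2)*(j^4 - 15*j^3 + 79*j^2 - 165*j + 100) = (j - 5)*(j - 2)*(j^3 - 10*j^2 + 29*j - 20) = (j - 5)*(j - 2)*(j - 1)*(j^2 - 9*j + 20) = (j - 5)*(j - 4)*(j - 2)*(j - 1)*(j - 5)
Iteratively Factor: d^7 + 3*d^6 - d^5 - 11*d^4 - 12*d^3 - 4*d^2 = (d + 2)*(d^6 + d^5 - 3*d^4 - 5*d^3 - 2*d^2) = (d + 1)*(d + 2)*(d^5 - 3*d^3 - 2*d^2) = d*(d + 1)*(d + 2)*(d^4 - 3*d^2 - 2*d) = d^2*(d + 1)*(d + 2)*(d^3 - 3*d - 2) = d^2*(d + 1)^2*(d + 2)*(d^2 - d - 2) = d^2*(d - 2)*(d + 1)^2*(d + 2)*(d + 1)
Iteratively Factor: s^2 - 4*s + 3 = (s - 1)*(s - 3)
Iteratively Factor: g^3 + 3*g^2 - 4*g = (g - 1)*(g^2 + 4*g) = g*(g - 1)*(g + 4)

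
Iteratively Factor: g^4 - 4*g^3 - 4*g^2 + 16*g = (g - 4)*(g^3 - 4*g) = (g - 4)*(g - 2)*(g^2 + 2*g) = g*(g - 4)*(g - 2)*(g + 2)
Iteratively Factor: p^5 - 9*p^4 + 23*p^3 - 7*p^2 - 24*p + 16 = (p - 1)*(p^4 - 8*p^3 + 15*p^2 + 8*p - 16) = (p - 1)^2*(p^3 - 7*p^2 + 8*p + 16) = (p - 4)*(p - 1)^2*(p^2 - 3*p - 4) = (p - 4)*(p - 1)^2*(p + 1)*(p - 4)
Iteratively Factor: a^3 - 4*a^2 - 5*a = (a + 1)*(a^2 - 5*a) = a*(a + 1)*(a - 5)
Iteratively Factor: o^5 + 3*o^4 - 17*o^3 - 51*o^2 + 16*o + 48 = (o - 4)*(o^4 + 7*o^3 + 11*o^2 - 7*o - 12) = (o - 4)*(o + 3)*(o^3 + 4*o^2 - o - 4) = (o - 4)*(o + 1)*(o + 3)*(o^2 + 3*o - 4) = (o - 4)*(o - 1)*(o + 1)*(o + 3)*(o + 4)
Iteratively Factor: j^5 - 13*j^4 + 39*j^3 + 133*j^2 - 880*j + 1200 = (j + 4)*(j^4 - 17*j^3 + 107*j^2 - 295*j + 300) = (j - 5)*(j + 4)*(j^3 - 12*j^2 + 47*j - 60) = (j - 5)*(j - 4)*(j + 4)*(j^2 - 8*j + 15) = (j - 5)*(j - 4)*(j - 3)*(j + 4)*(j - 5)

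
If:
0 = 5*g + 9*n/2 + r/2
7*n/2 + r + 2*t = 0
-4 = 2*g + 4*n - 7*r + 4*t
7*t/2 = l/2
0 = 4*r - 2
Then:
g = 1/16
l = -7/32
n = -1/8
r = 1/2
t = -1/32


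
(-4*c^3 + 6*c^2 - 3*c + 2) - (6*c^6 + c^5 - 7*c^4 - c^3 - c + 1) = -6*c^6 - c^5 + 7*c^4 - 3*c^3 + 6*c^2 - 2*c + 1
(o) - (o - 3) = 3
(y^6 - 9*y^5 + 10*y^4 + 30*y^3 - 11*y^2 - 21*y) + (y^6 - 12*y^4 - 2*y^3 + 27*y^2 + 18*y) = 2*y^6 - 9*y^5 - 2*y^4 + 28*y^3 + 16*y^2 - 3*y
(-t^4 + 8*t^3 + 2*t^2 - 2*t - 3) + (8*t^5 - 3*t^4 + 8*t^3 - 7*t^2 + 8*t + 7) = 8*t^5 - 4*t^4 + 16*t^3 - 5*t^2 + 6*t + 4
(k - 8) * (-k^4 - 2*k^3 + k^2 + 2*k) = -k^5 + 6*k^4 + 17*k^3 - 6*k^2 - 16*k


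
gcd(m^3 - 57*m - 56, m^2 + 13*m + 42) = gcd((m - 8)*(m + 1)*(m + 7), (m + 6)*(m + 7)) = m + 7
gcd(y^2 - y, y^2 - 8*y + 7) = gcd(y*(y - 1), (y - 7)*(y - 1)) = y - 1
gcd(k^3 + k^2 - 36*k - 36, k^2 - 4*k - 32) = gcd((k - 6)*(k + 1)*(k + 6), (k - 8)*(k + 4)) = 1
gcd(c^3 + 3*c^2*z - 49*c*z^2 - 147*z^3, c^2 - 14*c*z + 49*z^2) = -c + 7*z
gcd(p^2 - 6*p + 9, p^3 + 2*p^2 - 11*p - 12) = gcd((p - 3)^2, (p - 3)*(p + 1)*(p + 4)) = p - 3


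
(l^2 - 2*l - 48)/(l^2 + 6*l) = (l - 8)/l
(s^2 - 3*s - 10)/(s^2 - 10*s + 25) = (s + 2)/(s - 5)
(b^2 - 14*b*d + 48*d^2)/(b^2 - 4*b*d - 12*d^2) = (b - 8*d)/(b + 2*d)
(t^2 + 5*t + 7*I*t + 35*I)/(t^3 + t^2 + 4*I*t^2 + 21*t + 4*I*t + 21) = (t + 5)/(t^2 + t*(1 - 3*I) - 3*I)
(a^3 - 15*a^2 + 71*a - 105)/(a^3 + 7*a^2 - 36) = (a^3 - 15*a^2 + 71*a - 105)/(a^3 + 7*a^2 - 36)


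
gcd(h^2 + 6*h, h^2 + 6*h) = h^2 + 6*h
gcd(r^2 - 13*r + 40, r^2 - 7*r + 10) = r - 5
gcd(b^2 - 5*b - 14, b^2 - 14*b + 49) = b - 7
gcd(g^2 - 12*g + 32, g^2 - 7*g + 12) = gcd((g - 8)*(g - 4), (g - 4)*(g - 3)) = g - 4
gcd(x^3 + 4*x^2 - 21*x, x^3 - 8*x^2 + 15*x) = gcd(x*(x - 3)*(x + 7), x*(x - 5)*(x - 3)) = x^2 - 3*x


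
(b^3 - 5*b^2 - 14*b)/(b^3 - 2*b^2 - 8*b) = (b - 7)/(b - 4)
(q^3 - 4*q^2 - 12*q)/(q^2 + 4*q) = (q^2 - 4*q - 12)/(q + 4)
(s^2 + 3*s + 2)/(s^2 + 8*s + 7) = (s + 2)/(s + 7)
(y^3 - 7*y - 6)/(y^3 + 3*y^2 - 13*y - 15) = (y + 2)/(y + 5)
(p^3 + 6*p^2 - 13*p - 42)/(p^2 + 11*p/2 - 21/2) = 2*(p^2 - p - 6)/(2*p - 3)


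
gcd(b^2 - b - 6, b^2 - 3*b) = b - 3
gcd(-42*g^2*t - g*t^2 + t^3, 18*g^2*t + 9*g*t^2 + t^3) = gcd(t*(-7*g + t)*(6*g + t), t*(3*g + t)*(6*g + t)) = 6*g*t + t^2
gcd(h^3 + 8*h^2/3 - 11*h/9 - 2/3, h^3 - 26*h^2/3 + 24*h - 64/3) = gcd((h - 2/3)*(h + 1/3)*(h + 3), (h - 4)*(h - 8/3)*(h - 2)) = 1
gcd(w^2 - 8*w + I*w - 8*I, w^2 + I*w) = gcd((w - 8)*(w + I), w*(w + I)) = w + I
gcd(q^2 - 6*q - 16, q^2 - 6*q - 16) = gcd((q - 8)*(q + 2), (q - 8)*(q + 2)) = q^2 - 6*q - 16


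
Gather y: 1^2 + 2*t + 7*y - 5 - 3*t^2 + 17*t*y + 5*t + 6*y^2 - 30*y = -3*t^2 + 7*t + 6*y^2 + y*(17*t - 23) - 4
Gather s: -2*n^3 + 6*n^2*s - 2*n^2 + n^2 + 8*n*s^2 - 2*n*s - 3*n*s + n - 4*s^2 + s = -2*n^3 - n^2 + n + s^2*(8*n - 4) + s*(6*n^2 - 5*n + 1)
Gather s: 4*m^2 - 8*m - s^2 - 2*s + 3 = 4*m^2 - 8*m - s^2 - 2*s + 3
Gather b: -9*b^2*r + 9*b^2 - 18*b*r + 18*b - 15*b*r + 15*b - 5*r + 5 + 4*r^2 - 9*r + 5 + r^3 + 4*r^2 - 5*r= b^2*(9 - 9*r) + b*(33 - 33*r) + r^3 + 8*r^2 - 19*r + 10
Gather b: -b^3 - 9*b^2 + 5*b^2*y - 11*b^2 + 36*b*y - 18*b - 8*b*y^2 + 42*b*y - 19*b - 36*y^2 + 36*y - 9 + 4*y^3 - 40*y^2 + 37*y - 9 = -b^3 + b^2*(5*y - 20) + b*(-8*y^2 + 78*y - 37) + 4*y^3 - 76*y^2 + 73*y - 18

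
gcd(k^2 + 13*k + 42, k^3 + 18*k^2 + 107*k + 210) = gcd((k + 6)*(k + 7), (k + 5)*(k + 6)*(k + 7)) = k^2 + 13*k + 42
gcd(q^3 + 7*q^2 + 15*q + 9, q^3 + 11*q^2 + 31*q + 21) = q^2 + 4*q + 3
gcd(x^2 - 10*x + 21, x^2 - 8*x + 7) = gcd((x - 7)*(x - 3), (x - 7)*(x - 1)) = x - 7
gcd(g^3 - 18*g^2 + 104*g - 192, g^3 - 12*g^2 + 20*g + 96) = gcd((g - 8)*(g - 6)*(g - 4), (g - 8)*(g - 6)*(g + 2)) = g^2 - 14*g + 48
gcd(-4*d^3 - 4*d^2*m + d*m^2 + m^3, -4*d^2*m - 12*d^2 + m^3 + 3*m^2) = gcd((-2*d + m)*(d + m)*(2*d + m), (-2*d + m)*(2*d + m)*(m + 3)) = 4*d^2 - m^2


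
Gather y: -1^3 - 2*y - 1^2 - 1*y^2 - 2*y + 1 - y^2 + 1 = -2*y^2 - 4*y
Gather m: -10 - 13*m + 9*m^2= 9*m^2 - 13*m - 10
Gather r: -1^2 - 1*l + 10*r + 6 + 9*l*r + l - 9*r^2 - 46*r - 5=-9*r^2 + r*(9*l - 36)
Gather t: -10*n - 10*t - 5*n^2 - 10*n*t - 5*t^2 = -5*n^2 - 10*n - 5*t^2 + t*(-10*n - 10)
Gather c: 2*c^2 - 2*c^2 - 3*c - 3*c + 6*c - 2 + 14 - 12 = 0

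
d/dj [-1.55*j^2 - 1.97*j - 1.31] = -3.1*j - 1.97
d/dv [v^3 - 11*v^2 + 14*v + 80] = 3*v^2 - 22*v + 14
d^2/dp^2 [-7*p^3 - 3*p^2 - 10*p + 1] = -42*p - 6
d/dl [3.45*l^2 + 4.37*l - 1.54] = 6.9*l + 4.37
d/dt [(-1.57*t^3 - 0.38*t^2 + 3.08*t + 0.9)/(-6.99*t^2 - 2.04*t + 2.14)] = (10.9743*t^4 + 6.4056*t^3 + 12.225*t^2 + 10.9556*t + 8.4272)/(48.8601*t^4 + 28.5192*t^3 - 25.7556*t^2 - 8.7312*t + 4.5796)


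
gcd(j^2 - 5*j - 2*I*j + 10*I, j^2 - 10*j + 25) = j - 5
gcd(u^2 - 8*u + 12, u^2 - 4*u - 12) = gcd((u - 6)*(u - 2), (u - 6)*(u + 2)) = u - 6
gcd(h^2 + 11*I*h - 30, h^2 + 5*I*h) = h + 5*I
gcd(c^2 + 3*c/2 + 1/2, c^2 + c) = c + 1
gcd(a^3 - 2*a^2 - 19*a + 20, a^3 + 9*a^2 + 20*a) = a + 4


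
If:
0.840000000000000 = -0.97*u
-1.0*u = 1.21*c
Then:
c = 0.72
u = -0.87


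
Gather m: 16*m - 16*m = 0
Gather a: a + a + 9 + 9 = 2*a + 18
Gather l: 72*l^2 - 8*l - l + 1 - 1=72*l^2 - 9*l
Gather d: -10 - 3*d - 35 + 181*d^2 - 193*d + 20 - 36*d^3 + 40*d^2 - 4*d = -36*d^3 + 221*d^2 - 200*d - 25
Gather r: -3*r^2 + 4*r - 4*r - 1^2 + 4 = 3 - 3*r^2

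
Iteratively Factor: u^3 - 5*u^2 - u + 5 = (u - 5)*(u^2 - 1) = (u - 5)*(u + 1)*(u - 1)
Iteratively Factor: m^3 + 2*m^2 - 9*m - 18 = (m - 3)*(m^2 + 5*m + 6) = (m - 3)*(m + 2)*(m + 3)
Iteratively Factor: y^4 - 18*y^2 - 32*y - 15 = (y + 1)*(y^3 - y^2 - 17*y - 15) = (y - 5)*(y + 1)*(y^2 + 4*y + 3) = (y - 5)*(y + 1)^2*(y + 3)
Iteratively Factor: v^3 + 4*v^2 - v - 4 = (v - 1)*(v^2 + 5*v + 4) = (v - 1)*(v + 1)*(v + 4)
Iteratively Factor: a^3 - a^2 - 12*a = (a)*(a^2 - a - 12) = a*(a + 3)*(a - 4)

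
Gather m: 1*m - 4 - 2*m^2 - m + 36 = 32 - 2*m^2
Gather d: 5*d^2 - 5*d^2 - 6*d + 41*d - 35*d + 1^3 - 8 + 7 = 0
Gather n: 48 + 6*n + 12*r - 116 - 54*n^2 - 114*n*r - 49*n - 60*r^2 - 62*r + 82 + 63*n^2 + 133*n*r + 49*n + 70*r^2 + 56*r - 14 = 9*n^2 + n*(19*r + 6) + 10*r^2 + 6*r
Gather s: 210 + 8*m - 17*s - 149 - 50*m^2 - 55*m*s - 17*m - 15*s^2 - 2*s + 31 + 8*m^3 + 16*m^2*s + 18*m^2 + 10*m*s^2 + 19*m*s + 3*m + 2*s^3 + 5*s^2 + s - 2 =8*m^3 - 32*m^2 - 6*m + 2*s^3 + s^2*(10*m - 10) + s*(16*m^2 - 36*m - 18) + 90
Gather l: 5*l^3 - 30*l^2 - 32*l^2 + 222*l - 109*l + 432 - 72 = 5*l^3 - 62*l^2 + 113*l + 360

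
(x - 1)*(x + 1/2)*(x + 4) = x^3 + 7*x^2/2 - 5*x/2 - 2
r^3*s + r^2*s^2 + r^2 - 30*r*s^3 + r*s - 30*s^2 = (r - 5*s)*(r + 6*s)*(r*s + 1)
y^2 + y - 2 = (y - 1)*(y + 2)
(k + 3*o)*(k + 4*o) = k^2 + 7*k*o + 12*o^2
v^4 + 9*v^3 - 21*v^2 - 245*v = v*(v - 5)*(v + 7)^2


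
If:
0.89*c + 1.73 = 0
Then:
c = -1.94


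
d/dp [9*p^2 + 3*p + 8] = 18*p + 3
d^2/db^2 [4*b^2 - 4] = 8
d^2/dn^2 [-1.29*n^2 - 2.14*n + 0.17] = -2.58000000000000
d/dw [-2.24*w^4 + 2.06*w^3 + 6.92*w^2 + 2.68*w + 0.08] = -8.96*w^3 + 6.18*w^2 + 13.84*w + 2.68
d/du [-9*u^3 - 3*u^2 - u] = -27*u^2 - 6*u - 1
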